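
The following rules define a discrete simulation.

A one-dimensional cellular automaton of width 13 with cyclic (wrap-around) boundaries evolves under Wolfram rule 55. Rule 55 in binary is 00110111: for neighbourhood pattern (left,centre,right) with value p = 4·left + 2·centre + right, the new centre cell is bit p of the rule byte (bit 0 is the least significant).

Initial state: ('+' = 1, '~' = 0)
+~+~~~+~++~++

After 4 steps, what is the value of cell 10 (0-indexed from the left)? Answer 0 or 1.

gen 0: +~+~~~+~++~++
gen 1: ~+++++++~~+~~
gen 2: +~~~~~~~+++++
gen 3: ~+++++++~~~~~
gen 4: +~~~~~~~+++++

1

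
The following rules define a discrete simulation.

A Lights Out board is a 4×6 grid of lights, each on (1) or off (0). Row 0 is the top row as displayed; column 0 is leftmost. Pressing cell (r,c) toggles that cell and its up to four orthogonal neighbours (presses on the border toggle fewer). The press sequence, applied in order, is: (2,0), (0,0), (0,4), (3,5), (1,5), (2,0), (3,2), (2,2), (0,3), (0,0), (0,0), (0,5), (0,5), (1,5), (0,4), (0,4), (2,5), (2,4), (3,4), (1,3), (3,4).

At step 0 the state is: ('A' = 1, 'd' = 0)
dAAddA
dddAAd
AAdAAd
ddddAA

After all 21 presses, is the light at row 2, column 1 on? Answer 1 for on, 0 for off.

[0] dAAddA
dddAAd
AAdAAd
ddddAA
[1] dAAddA
AddAAd
dddAAd
AdddAA
[2] AdAddA
dddAAd
dddAAd
AdddAA
[3] AdAAAd
dddAdd
dddAAd
AdddAA
[4] AdAAAd
dddAdd
dddAAA
Addddd
[5] AdAAAA
dddAAA
dddAAd
Addddd
[6] AdAAAA
AddAAA
AAdAAd
dddddd
[7] AdAAAA
AddAAA
AAAAAd
dAAAdd
[8] AdAAAA
AdAAAA
AdddAd
dAdAdd
[9] AddddA
AdAdAA
AdddAd
dAdAdd
[10] dAdddA
ddAdAA
AdddAd
dAdAdd
[11] AddddA
AdAdAA
AdddAd
dAdAdd
[12] AdddAd
AdAdAd
AdddAd
dAdAdd
[13] AddddA
AdAdAA
AdddAd
dAdAdd
[14] Addddd
AdAddd
AdddAA
dAdAdd
[15] AddAAA
AdAdAd
AdddAA
dAdAdd
[16] Addddd
AdAddd
AdddAA
dAdAdd
[17] Addddd
AdAddA
Addddd
dAdAdA
[18] Addddd
AdAdAA
AddAAA
dAdAAA
[19] Addddd
AdAdAA
AddAdA
dAdddd
[20] AddAdd
AddAdA
AddddA
dAdddd
[21] AddAdd
AddAdA
AdddAA
dAdAAA

0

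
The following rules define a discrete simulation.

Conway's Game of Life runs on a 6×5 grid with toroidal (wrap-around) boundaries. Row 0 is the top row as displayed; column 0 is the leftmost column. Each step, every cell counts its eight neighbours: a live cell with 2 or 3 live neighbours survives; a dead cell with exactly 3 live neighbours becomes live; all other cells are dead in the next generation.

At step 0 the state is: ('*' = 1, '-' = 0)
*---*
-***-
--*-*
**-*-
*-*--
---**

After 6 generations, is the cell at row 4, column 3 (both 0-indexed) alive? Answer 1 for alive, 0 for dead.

0

step 0: *---*
-***-
--*-*
**-*-
*-*--
---**
step 1: **---
-**--
----*
*--*-
*-*--
-*-*-
step 2: *----
-**--
*****
**-*-
*-**-
----*
step 3: **---
-----
-----
-----
*-**-
**-**
step 4: -**--
-----
-----
-----
*-**-
---*-
step 5: --*--
-----
-----
-----
--***
---**
step 6: ---*-
-----
-----
---*-
--*-*
----*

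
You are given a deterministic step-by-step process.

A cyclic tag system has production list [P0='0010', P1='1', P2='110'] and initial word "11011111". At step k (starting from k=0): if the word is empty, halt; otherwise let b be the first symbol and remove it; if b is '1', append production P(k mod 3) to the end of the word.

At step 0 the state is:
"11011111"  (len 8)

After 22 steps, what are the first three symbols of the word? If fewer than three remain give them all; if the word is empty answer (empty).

010

k=0  "11011111"  (len 8)
k=1  "10111110010"  (len 11)
k=2  "01111100101"  (len 11)
k=3  "1111100101"  (len 10)
k=4  "1111001010010"  (len 13)
k=5  "1110010100101"  (len 13)
k=6  "110010100101110"  (len 15)
k=7  "100101001011100010"  (len 18)
k=8  "001010010111000101"  (len 18)
k=9  "01010010111000101"  (len 17)
k=10  "1010010111000101"  (len 16)
k=11  "0100101110001011"  (len 16)
k=12  "100101110001011"  (len 15)
k=13  "001011100010110010"  (len 18)
k=14  "01011100010110010"  (len 17)
k=15  "1011100010110010"  (len 16)
k=16  "0111000101100100010"  (len 19)
k=17  "111000101100100010"  (len 18)
k=18  "11000101100100010110"  (len 20)
k=19  "10001011001000101100010"  (len 23)
k=20  "00010110010001011000101"  (len 23)
k=21  "0010110010001011000101"  (len 22)
k=22  "010110010001011000101"  (len 21)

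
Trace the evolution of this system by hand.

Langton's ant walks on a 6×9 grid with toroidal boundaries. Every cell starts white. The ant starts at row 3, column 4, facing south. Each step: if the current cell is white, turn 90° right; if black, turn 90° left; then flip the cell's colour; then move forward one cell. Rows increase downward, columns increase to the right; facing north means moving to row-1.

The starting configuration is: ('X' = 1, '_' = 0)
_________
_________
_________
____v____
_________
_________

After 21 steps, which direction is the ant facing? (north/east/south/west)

east

gen 0: _________
_________
_________
____v____
_________
_________
gen 1: _________
_________
_________
___<X____
_________
_________
gen 2: _________
_________
___^_____
___XX____
_________
_________
gen 3: _________
_________
___X>____
___XX____
_________
_________
gen 4: _________
_________
___XX____
___Xv____
_________
_________
gen 5: _________
_________
___XX____
___X_>___
_________
_________
gen 6: _________
_________
___XX____
___X_X___
_____v___
_________
gen 7: _________
_________
___XX____
___X_X___
____<X___
_________
gen 8: _________
_________
___XX____
___X^X___
____XX___
_________
gen 9: _________
_________
___XX____
___XX>___
____XX___
_________
gen 10: _________
_________
___XX^___
___XX____
____XX___
_________
gen 11: _________
_________
___XXX>__
___XX____
____XX___
_________
gen 12: _________
_________
___XXXX__
___XX_v__
____XX___
_________
gen 13: _________
_________
___XXXX__
___XX<X__
____XX___
_________
gen 14: _________
_________
___XX^X__
___XXXX__
____XX___
_________
gen 15: _________
_________
___X<_X__
___XXXX__
____XX___
_________
gen 16: _________
_________
___X__X__
___XvXX__
____XX___
_________
gen 17: _________
_________
___X__X__
___X_>X__
____XX___
_________
gen 18: _________
_________
___X_^X__
___X__X__
____XX___
_________
gen 19: _________
_________
___X_X>__
___X__X__
____XX___
_________
gen 20: _________
______^__
___X_X___
___X__X__
____XX___
_________
gen 21: _________
______X>_
___X_X___
___X__X__
____XX___
_________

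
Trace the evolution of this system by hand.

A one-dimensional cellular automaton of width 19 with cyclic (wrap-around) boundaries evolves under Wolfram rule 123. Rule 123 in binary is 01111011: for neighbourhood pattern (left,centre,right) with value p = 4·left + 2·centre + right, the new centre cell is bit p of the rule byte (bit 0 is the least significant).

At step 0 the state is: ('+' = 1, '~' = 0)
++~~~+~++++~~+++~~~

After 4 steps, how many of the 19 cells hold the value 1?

[0] ++~~~+~++++~~+++~~~
[1] +++++~++~~++++~++++
[2] ~~~~+++++++~~+++~~~
[3] +++++~~~~~++++~++++
[4] ~~~~+++++++~~+++~~~

10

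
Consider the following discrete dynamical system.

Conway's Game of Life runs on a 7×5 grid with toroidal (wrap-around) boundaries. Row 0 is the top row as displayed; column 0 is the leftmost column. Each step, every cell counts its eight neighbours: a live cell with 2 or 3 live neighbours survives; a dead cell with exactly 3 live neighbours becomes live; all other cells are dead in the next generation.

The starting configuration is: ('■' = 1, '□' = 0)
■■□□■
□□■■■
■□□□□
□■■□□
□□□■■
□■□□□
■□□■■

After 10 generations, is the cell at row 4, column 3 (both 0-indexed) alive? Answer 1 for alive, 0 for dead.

step 0: ■■□□■
□□■■■
■□□□□
□■■□□
□□□■■
□■□□□
■□□■■
step 1: □■□□□
□□■■□
■□□□■
■■■■■
■■□■□
□□■□□
□□■■□
step 2: □■□□□
■■■■■
□□□□□
□□□□□
□□□□□
□□□□■
□■■■□
step 3: □□□□□
■■■■■
■■■■■
□□□□□
□□□□□
□□■■□
■■■■□
step 4: □□□□□
□□□□□
□□□□□
■■■■■
□□□□□
□□□■■
□■□■■
step 5: □□□□□
□□□□□
■■■■■
■■■■■
□■□□□
■□■■■
■□■■■
step 6: □□□■■
■■■■■
□□□□□
□□□□□
□□□□□
□□□□□
■□■□□
step 7: □□□□□
■■■□□
■■■■■
□□□□□
□□□□□
□□□□□
□□□■■
step 8: ■■■■■
□□□□□
□□□■■
■■■■■
□□□□□
□□□□□
□□□□□
step 9: ■■■■■
□■□□□
□■□□□
■■■□□
■■■■■
□□□□□
■■■■■
step 10: □□□□□
□□□■■
□□□□□
□□□□□
□□□■■
□□□□□
□□□□□

1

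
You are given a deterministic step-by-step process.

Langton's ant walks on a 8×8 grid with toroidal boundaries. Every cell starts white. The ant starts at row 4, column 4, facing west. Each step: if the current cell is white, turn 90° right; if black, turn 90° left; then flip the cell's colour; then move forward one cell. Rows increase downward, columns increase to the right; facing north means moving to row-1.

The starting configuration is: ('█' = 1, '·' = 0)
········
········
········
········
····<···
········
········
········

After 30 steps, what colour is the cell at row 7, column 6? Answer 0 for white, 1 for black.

1

[0] ········
········
········
········
····<···
········
········
········
[1] ········
········
········
····^···
····█···
········
········
········
[2] ········
········
········
····█>··
····█···
········
········
········
[3] ········
········
········
····██··
····█v··
········
········
········
[4] ········
········
········
····██··
····<█··
········
········
········
[5] ········
········
········
····██··
·····█··
····v···
········
········
[6] ········
········
········
····██··
·····█··
···<█···
········
········
[7] ········
········
········
····██··
···^·█··
···██···
········
········
[8] ········
········
········
····██··
···█>█··
···██···
········
········
[9] ········
········
········
····██··
···███··
···█v···
········
········
[10] ········
········
········
····██··
···███··
···█·>··
········
········
[11] ········
········
········
····██··
···███··
···█·█··
·····v··
········
[12] ········
········
········
····██··
···███··
···█·█··
····<█··
········
[13] ········
········
········
····██··
···███··
···█^█··
····██··
········
[14] ········
········
········
····██··
···███··
···██>··
····██··
········
[15] ········
········
········
····██··
···██^··
···██···
····██··
········
[16] ········
········
········
····██··
···█<···
···██···
····██··
········
[17] ········
········
········
····██··
···█····
···█v···
····██··
········
[18] ········
········
········
····██··
···█····
···█·>··
····██··
········
[19] ········
········
········
····██··
···█····
···█·█··
····█v··
········
[20] ········
········
········
····██··
···█····
···█·█··
····█·>·
········
[21] ········
········
········
····██··
···█····
···█·█··
····█·█·
······v·
[22] ········
········
········
····██··
···█····
···█·█··
····█·█·
·····<█·
[23] ········
········
········
····██··
···█····
···█·█··
····█^█·
·····██·
[24] ········
········
········
····██··
···█····
···█·█··
····██>·
·····██·
[25] ········
········
········
····██··
···█····
···█·█^·
····██··
·····██·
[26] ········
········
········
····██··
···█····
···█·██>
····██··
·····██·
[27] ········
········
········
····██··
···█····
···█·███
····██·v
·····██·
[28] ········
········
········
····██··
···█····
···█·███
····██<█
·····██·
[29] ········
········
········
····██··
···█····
···█·█^█
····████
·····██·
[30] ········
········
········
····██··
···█····
···█·<·█
····████
·····██·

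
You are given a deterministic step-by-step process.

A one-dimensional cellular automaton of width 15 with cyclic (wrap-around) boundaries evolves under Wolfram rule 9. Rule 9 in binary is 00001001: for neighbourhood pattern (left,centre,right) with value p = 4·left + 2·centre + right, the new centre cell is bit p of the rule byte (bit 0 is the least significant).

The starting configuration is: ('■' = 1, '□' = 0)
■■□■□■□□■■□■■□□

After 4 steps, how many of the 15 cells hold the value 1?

t=0: ■■□■□■□□■■□■■□□
t=1: ■□□□□□□□■□□■□□□
t=2: □□■■■■■□□□□□□■□
t=3: ■□■□□□□□■■■■□□□
t=4: □□□□■■■□■□□□□■□

5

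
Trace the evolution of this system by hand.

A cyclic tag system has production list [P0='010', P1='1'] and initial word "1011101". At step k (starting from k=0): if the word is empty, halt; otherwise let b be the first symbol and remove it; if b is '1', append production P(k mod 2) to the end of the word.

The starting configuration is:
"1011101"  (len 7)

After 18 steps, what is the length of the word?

gen 0: "1011101"  (len 7)
gen 1: "011101010"  (len 9)
gen 2: "11101010"  (len 8)
gen 3: "1101010010"  (len 10)
gen 4: "1010100101"  (len 10)
gen 5: "010100101010"  (len 12)
gen 6: "10100101010"  (len 11)
gen 7: "0100101010010"  (len 13)
gen 8: "100101010010"  (len 12)
gen 9: "00101010010010"  (len 14)
gen 10: "0101010010010"  (len 13)
gen 11: "101010010010"  (len 12)
gen 12: "010100100101"  (len 12)
gen 13: "10100100101"  (len 11)
gen 14: "01001001011"  (len 11)
gen 15: "1001001011"  (len 10)
gen 16: "0010010111"  (len 10)
gen 17: "010010111"  (len 9)
gen 18: "10010111"  (len 8)

8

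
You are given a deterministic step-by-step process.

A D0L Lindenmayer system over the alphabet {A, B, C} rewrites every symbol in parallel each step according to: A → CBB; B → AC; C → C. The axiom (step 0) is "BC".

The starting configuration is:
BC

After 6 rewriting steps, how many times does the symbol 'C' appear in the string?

15

gen 0: BC
gen 1: ACC
gen 2: CBBCC
gen 3: CACACCC
gen 4: CCBBCCBBCCC
gen 5: CCACACCCACACCCC
gen 6: CCCBBCCBBCCCCBBCCBBCCCC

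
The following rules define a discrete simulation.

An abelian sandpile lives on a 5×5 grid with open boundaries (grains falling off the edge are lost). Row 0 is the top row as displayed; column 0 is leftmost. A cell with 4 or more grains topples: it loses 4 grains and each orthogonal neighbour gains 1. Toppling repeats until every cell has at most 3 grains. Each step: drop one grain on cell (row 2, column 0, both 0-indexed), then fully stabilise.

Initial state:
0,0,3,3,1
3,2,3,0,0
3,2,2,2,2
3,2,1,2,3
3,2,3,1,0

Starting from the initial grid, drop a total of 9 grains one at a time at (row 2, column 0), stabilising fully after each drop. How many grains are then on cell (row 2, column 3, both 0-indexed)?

3

[0] 0,0,3,3,1
3,2,3,0,0
3,2,2,2,2
3,2,1,2,3
3,2,3,1,0
[1] 1,0,3,3,1
0,3,3,0,0
2,3,2,2,2
1,3,1,2,3
0,3,3,1,0
[2] 1,0,3,3,1
0,3,3,0,0
3,3,2,2,2
1,3,1,2,3
0,3,3,1,0
[3] 1,2,1,0,2
2,1,2,2,0
1,3,1,3,2
3,2,0,3,3
1,1,1,2,0
[4] 1,2,1,0,2
2,1,2,2,0
2,3,1,3,2
3,2,0,3,3
1,1,1,2,0
[5] 1,2,1,0,2
2,1,2,2,0
3,3,1,3,2
3,2,0,3,3
1,1,1,2,0
[6] 1,2,1,0,2
3,2,2,2,0
2,1,2,3,2
1,0,1,3,3
2,2,1,2,0
[7] 1,2,1,0,2
3,2,2,2,0
3,1,2,3,2
1,0,1,3,3
2,2,1,2,0
[8] 2,2,1,0,2
0,3,2,2,0
1,2,2,3,2
2,0,1,3,3
2,2,1,2,0
[9] 2,2,1,0,2
0,3,2,2,0
2,2,2,3,2
2,0,1,3,3
2,2,1,2,0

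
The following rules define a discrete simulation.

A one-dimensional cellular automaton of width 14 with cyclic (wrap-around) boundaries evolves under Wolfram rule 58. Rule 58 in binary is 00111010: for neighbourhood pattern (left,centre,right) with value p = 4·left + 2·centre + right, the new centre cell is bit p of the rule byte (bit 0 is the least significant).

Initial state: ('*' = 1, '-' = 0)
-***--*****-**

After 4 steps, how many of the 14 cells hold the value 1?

9

0) -***--*****-**
1) **--***----**-
2) *-***--*--**-*
3) -**--**-***-**
4) **-***-**--**-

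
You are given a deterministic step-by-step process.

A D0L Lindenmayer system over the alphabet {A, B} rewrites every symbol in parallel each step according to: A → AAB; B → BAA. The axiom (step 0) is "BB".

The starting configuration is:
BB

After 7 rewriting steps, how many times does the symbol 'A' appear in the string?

2916

k=0  BB
k=1  BAABAA
k=2  BAAAABAABBAAAABAAB
k=3  BAAAABAABAABAABBAAAABAABBAABAAAABAABAABAABBAAAABAABBAA
k=4  BAAAABAABAABAABBAAAABAABBAAAABAABBAAAABAABBAABAAAABAABAABA…BBAAAABAABBAAAABAABBAABAAAABAABAABAABBAAAABAABBAABAAAABAAB  (len 162)
k=5  BAAAABAABAABAABBAAAABAABBAAAABAABBAAAABAABBAABAAAABAABAABA…BAABAABAABBAAAABAABBAABAAAABAABBAAAABAABAABAABBAAAABAABBAA  (len 486)
k=6  BAAAABAABAABAABBAAAABAABBAAAABAABBAAAABAABBAABAAAABAABAABA…BBAAAABAABBAAAABAABBAABAAAABAABAABAABBAAAABAABBAABAAAABAAB  (len 1458)
k=7  BAAAABAABAABAABBAAAABAABBAAAABAABBAAAABAABBAABAAAABAABAABA…BAABAABAABBAAAABAABBAABAAAABAABBAAAABAABAABAABBAAAABAABBAA  (len 4374)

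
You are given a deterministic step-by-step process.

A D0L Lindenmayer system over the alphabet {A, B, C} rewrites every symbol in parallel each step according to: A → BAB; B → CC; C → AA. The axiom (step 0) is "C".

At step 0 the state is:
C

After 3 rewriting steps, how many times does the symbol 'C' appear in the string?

8

gen 0: C
gen 1: AA
gen 2: BABBAB
gen 3: CCBABCCCCBABCC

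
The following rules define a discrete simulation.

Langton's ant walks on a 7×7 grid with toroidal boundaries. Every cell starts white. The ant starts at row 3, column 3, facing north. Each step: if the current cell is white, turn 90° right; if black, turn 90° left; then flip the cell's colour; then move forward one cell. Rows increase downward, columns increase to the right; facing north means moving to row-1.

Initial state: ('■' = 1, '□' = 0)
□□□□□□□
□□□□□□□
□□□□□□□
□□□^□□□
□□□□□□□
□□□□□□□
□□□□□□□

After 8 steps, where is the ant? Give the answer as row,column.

step 0: □□□□□□□
□□□□□□□
□□□□□□□
□□□^□□□
□□□□□□□
□□□□□□□
□□□□□□□
step 1: □□□□□□□
□□□□□□□
□□□□□□□
□□□■>□□
□□□□□□□
□□□□□□□
□□□□□□□
step 2: □□□□□□□
□□□□□□□
□□□□□□□
□□□■■□□
□□□□v□□
□□□□□□□
□□□□□□□
step 3: □□□□□□□
□□□□□□□
□□□□□□□
□□□■■□□
□□□<■□□
□□□□□□□
□□□□□□□
step 4: □□□□□□□
□□□□□□□
□□□□□□□
□□□^■□□
□□□■■□□
□□□□□□□
□□□□□□□
step 5: □□□□□□□
□□□□□□□
□□□□□□□
□□<□■□□
□□□■■□□
□□□□□□□
□□□□□□□
step 6: □□□□□□□
□□□□□□□
□□^□□□□
□□■□■□□
□□□■■□□
□□□□□□□
□□□□□□□
step 7: □□□□□□□
□□□□□□□
□□■>□□□
□□■□■□□
□□□■■□□
□□□□□□□
□□□□□□□
step 8: □□□□□□□
□□□□□□□
□□■■□□□
□□■v■□□
□□□■■□□
□□□□□□□
□□□□□□□

3,3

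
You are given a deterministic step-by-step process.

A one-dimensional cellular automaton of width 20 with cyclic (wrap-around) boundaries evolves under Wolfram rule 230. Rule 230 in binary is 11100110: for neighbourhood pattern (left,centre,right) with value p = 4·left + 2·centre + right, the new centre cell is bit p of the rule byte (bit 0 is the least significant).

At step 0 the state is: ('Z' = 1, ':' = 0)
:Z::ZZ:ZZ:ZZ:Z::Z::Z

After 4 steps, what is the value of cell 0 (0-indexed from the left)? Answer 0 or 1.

0

k=0  :Z::ZZ:ZZ:ZZ:Z::Z::Z
k=1  ZZ:Z:ZZ:ZZ:ZZZ:ZZ:ZZ
k=2  ZZZZZ:ZZ:ZZ:ZZZ:ZZ:Z
k=3  ZZZZZZ:ZZ:ZZ:ZZZ:ZZ:
k=4  :ZZZZZZ:ZZ:ZZ:ZZZ:ZZ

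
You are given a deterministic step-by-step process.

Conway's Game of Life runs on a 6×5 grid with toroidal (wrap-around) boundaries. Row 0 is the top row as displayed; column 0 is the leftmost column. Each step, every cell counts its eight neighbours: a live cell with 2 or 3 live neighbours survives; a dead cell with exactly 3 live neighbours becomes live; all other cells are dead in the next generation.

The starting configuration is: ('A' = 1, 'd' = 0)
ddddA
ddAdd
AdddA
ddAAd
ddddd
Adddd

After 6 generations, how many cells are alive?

k=0  ddddA
ddAdd
AdddA
ddAAd
ddddd
Adddd
k=1  ddddd
AddAA
dAAdA
dddAA
ddddd
ddddd
k=2  ddddA
AAAAA
dAAdd
AdAAA
ddddd
ddddd
k=3  dAAdA
ddddA
ddddd
AdAAA
dddAA
ddddd
k=4  AddAd
AddAd
Adddd
AdAdd
AdAdd
AdAdA
k=5  AdAAd
AAddd
Adddd
AdddA
AdAdd
AdAdd
k=6  AdAAd
AdAdd
ddddd
AdddA
AddAd
AdAdd

11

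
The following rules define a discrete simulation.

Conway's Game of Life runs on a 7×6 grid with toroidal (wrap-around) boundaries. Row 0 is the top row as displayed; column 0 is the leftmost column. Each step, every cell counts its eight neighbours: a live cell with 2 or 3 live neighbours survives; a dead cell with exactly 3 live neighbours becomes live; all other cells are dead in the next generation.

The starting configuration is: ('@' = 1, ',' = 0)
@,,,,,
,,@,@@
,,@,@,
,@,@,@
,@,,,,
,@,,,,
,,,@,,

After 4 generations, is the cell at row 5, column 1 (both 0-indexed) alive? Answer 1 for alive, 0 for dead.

1

k=0  @,,,,,
,,@,@@
,,@,@,
,@,@,@
,@,,,,
,@,,,,
,,,@,,
k=1  ,,,@@@
,@,,@@
@@@,,,
@@,@@,
,@,,,,
,,@,,,
,,,,,,
k=2  @,,@,@
,@,,,,
,,,,,,
,,,@,@
@@,@,,
,,,,,,
,,,@@,
k=3  @,@@,@
@,,,,,
,,,,,,
@,@,@,
@,@,@,
,,@@@,
,,,@@@
k=4  @@@@,,
@@,,,@
,@,,,@
,,,,,,
,,@,@,
,@@,,,
@@,,,,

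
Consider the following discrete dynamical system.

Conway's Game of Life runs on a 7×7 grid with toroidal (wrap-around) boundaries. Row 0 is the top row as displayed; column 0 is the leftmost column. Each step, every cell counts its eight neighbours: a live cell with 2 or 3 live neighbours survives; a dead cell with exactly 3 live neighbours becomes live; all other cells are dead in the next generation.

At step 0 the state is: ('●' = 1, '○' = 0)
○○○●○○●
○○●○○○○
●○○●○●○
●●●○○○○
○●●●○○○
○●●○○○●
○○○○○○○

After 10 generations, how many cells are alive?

12

[0] ○○○●○○●
○○●○○○○
●○○●○●○
●●●○○○○
○●●●○○○
○●●○○○●
○○○○○○○
[1] ○○○○○○○
○○●●●○●
●○○●○○●
●○○○●○●
○○○●○○○
●●○●○○○
●○●○○○○
[2] ○●●○○○○
●○●●●●●
○●●○○○○
●○○●●●●
○●●●●○●
●●○●○○○
●○●○○○○
[3] ○○○○●●○
●○○○●●●
○○○○○○○
○○○○○○●
○○○○○○○
○○○○●○●
●○○●○○○
[4] ●○○●○○○
○○○○●○●
●○○○○○○
○○○○○○○
○○○○○●○
○○○○○○○
○○○●○○●
[5] ●○○●●●●
●○○○○○●
○○○○○○○
○○○○○○○
○○○○○○○
○○○○○○○
○○○○○○○
[6] ●○○○●●○
●○○○●○○
○○○○○○○
○○○○○○○
○○○○○○○
○○○○○○○
○○○○●●●
[7] ●○○●○○○
○○○○●●●
○○○○○○○
○○○○○○○
○○○○○○○
○○○○○●○
○○○○●○●
[8] ●○○●○○○
○○○○●●●
○○○○○●○
○○○○○○○
○○○○○○○
○○○○○●○
○○○○●●●
[9] ●○○●○○○
○○○○●●●
○○○○●●●
○○○○○○○
○○○○○○○
○○○○●●●
○○○○●●●
[10] ●○○●○○○
●○○●○○○
○○○○●○●
○○○○○●○
○○○○○●○
○○○○●○●
●○○●○○○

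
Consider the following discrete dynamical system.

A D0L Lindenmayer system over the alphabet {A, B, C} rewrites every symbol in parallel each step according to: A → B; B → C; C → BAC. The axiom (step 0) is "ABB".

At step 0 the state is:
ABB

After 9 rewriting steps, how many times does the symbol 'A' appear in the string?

112

t=0: ABB
t=1: BCC
t=2: CBACBAC
t=3: BACCBBACCBBAC
t=4: CBBACBACCCBBACBACCCBBAC
t=5: BACCCBBACCBBACBACBACCCBBACCBBACBACBACCCBBAC
t=6: CBBACBACBACCCBBACBACCCBBACCBBACCBBACBACBACCCBBACBACCCBBACCBBACCBBACBACBACCCBBAC
t=7: BACCCBBACCBBACCBBACBACBACCCBBACCBBACBACBACCCBBACBACCCBBACB…CCBBACBACBACCCBBACBACCCBBACBACCCBBACCBBACCBBACBACBACCCBBAC  (len 145)
t=8: CBBACBACBACCCBBACBACCCBBACBACCCBBACCBBACCBBACBACBACCCBBACB…CCBBACBACBACCCBBACBACCCBBACBACCCBBACCBBACCBBACBACBACCCBBAC  (len 267)
t=9: BACCCBBACCBBACCBBACBACBACCCBBACCBBACBACBACCCBBACCBBACBACBA…CCBBACBACBACCCBBACBACCCBBACBACCCBBACCBBACCBBACBACBACCCBBAC  (len 491)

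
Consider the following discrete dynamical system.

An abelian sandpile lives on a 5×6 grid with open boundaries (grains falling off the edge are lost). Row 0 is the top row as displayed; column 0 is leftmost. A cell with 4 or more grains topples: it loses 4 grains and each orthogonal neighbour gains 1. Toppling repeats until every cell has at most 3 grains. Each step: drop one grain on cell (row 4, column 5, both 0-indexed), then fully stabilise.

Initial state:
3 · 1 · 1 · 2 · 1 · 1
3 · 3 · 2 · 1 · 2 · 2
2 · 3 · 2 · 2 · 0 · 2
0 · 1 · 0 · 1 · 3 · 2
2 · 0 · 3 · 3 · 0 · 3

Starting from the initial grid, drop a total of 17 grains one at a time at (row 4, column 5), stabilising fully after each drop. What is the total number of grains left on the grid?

gen 0: 3 · 1 · 1 · 2 · 1 · 1
3 · 3 · 2 · 1 · 2 · 2
2 · 3 · 2 · 2 · 0 · 2
0 · 1 · 0 · 1 · 3 · 2
2 · 0 · 3 · 3 · 0 · 3
gen 1: 3 · 1 · 1 · 2 · 1 · 1
3 · 3 · 2 · 1 · 2 · 2
2 · 3 · 2 · 2 · 0 · 2
0 · 1 · 0 · 1 · 3 · 3
2 · 0 · 3 · 3 · 1 · 0
gen 2: 3 · 1 · 1 · 2 · 1 · 1
3 · 3 · 2 · 1 · 2 · 2
2 · 3 · 2 · 2 · 0 · 2
0 · 1 · 0 · 1 · 3 · 3
2 · 0 · 3 · 3 · 1 · 1
gen 3: 3 · 1 · 1 · 2 · 1 · 1
3 · 3 · 2 · 1 · 2 · 2
2 · 3 · 2 · 2 · 0 · 2
0 · 1 · 0 · 1 · 3 · 3
2 · 0 · 3 · 3 · 1 · 2
gen 4: 3 · 1 · 1 · 2 · 1 · 1
3 · 3 · 2 · 1 · 2 · 2
2 · 3 · 2 · 2 · 0 · 2
0 · 1 · 0 · 1 · 3 · 3
2 · 0 · 3 · 3 · 1 · 3
gen 5: 3 · 1 · 1 · 2 · 1 · 1
3 · 3 · 2 · 1 · 2 · 2
2 · 3 · 2 · 2 · 1 · 3
0 · 1 · 0 · 2 · 0 · 1
2 · 0 · 3 · 3 · 3 · 1
gen 6: 3 · 1 · 1 · 2 · 1 · 1
3 · 3 · 2 · 1 · 2 · 2
2 · 3 · 2 · 2 · 1 · 3
0 · 1 · 0 · 2 · 0 · 1
2 · 0 · 3 · 3 · 3 · 2
gen 7: 3 · 1 · 1 · 2 · 1 · 1
3 · 3 · 2 · 1 · 2 · 2
2 · 3 · 2 · 2 · 1 · 3
0 · 1 · 0 · 2 · 0 · 1
2 · 0 · 3 · 3 · 3 · 3
gen 8: 3 · 1 · 1 · 2 · 1 · 1
3 · 3 · 2 · 1 · 2 · 2
2 · 3 · 2 · 2 · 1 · 3
0 · 1 · 1 · 3 · 1 · 2
2 · 1 · 0 · 1 · 1 · 1
gen 9: 3 · 1 · 1 · 2 · 1 · 1
3 · 3 · 2 · 1 · 2 · 2
2 · 3 · 2 · 2 · 1 · 3
0 · 1 · 1 · 3 · 1 · 2
2 · 1 · 0 · 1 · 1 · 2
gen 10: 3 · 1 · 1 · 2 · 1 · 1
3 · 3 · 2 · 1 · 2 · 2
2 · 3 · 2 · 2 · 1 · 3
0 · 1 · 1 · 3 · 1 · 2
2 · 1 · 0 · 1 · 1 · 3
gen 11: 3 · 1 · 1 · 2 · 1 · 1
3 · 3 · 2 · 1 · 2 · 2
2 · 3 · 2 · 2 · 1 · 3
0 · 1 · 1 · 3 · 1 · 3
2 · 1 · 0 · 1 · 2 · 0
gen 12: 3 · 1 · 1 · 2 · 1 · 1
3 · 3 · 2 · 1 · 2 · 2
2 · 3 · 2 · 2 · 1 · 3
0 · 1 · 1 · 3 · 1 · 3
2 · 1 · 0 · 1 · 2 · 1
gen 13: 3 · 1 · 1 · 2 · 1 · 1
3 · 3 · 2 · 1 · 2 · 2
2 · 3 · 2 · 2 · 1 · 3
0 · 1 · 1 · 3 · 1 · 3
2 · 1 · 0 · 1 · 2 · 2
gen 14: 3 · 1 · 1 · 2 · 1 · 1
3 · 3 · 2 · 1 · 2 · 2
2 · 3 · 2 · 2 · 1 · 3
0 · 1 · 1 · 3 · 1 · 3
2 · 1 · 0 · 1 · 2 · 3
gen 15: 3 · 1 · 1 · 2 · 1 · 1
3 · 3 · 2 · 1 · 2 · 3
2 · 3 · 2 · 2 · 2 · 0
0 · 1 · 1 · 3 · 2 · 1
2 · 1 · 0 · 1 · 3 · 1
gen 16: 3 · 1 · 1 · 2 · 1 · 1
3 · 3 · 2 · 1 · 2 · 3
2 · 3 · 2 · 2 · 2 · 0
0 · 1 · 1 · 3 · 2 · 1
2 · 1 · 0 · 1 · 3 · 2
gen 17: 3 · 1 · 1 · 2 · 1 · 1
3 · 3 · 2 · 1 · 2 · 3
2 · 3 · 2 · 2 · 2 · 0
0 · 1 · 1 · 3 · 2 · 1
2 · 1 · 0 · 1 · 3 · 3

52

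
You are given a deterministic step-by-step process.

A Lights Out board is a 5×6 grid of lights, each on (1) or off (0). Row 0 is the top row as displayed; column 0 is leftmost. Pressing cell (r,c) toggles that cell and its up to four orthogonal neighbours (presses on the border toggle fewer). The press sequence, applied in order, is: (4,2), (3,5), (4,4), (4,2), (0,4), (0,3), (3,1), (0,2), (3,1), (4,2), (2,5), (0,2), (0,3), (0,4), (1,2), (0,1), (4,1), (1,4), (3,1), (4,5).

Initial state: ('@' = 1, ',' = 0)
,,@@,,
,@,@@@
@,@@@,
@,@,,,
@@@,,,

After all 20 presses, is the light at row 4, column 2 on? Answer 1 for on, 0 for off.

1

[0] ,,@@,,
,@,@@@
@,@@@,
@,@,,,
@@@,,,
[1] ,,@@,,
,@,@@@
@,@@@,
@,,,,,
@,,@,,
[2] ,,@@,,
,@,@@@
@,@@@@
@,,,@@
@,,@,@
[3] ,,@@,,
,@,@@@
@,@@@@
@,,,,@
@,,,@,
[4] ,,@@,,
,@,@@@
@,@@@@
@,@,,@
@@@@@,
[5] ,,@,@@
,@,@,@
@,@@@@
@,@,,@
@@@@@,
[6] ,,,@,@
,@,,,@
@,@@@@
@,@,,@
@@@@@,
[7] ,,,@,@
,@,,,@
@@@@@@
,@,,,@
@,@@@,
[8] ,@@,,@
,@@,,@
@@@@@@
,@,,,@
@,@@@,
[9] ,@@,,@
,@@,,@
@,@@@@
@,@,,@
@@@@@,
[10] ,@@,,@
,@@,,@
@,@@@@
@,,,,@
@,,,@,
[11] ,@@,,@
,@@,,,
@,@@,,
@,,,,,
@,,,@,
[12] ,,,@,@
,@,,,,
@,@@,,
@,,,,,
@,,,@,
[13] ,,@,@@
,@,@,,
@,@@,,
@,,,,,
@,,,@,
[14] ,,@@,,
,@,@@,
@,@@,,
@,,,,,
@,,,@,
[15] ,,,@,,
,,@,@,
@,,@,,
@,,,,,
@,,,@,
[16] @@@@,,
,@@,@,
@,,@,,
@,,,,,
@,,,@,
[17] @@@@,,
,@@,@,
@,,@,,
@@,,,,
,@@,@,
[18] @@@@@,
,@@@,@
@,,@@,
@@,,,,
,@@,@,
[19] @@@@@,
,@@@,@
@@,@@,
,,@,,,
,,@,@,
[20] @@@@@,
,@@@,@
@@,@@,
,,@,,@
,,@,,@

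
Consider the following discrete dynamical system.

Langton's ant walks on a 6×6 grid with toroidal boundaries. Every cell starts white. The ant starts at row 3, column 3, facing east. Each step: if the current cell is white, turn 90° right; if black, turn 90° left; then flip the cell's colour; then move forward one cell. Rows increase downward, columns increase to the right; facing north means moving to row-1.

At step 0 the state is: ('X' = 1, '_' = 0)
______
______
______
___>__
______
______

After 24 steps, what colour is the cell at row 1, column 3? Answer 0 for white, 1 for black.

1

0) ______
______
______
___>__
______
______
1) ______
______
______
___X__
___v__
______
2) ______
______
______
___X__
__<X__
______
3) ______
______
______
__^X__
__XX__
______
4) ______
______
______
__X>__
__XX__
______
5) ______
______
___^__
__X___
__XX__
______
6) ______
______
___X>_
__X___
__XX__
______
7) ______
______
___XX_
__X_v_
__XX__
______
8) ______
______
___XX_
__X<X_
__XX__
______
9) ______
______
___^X_
__XXX_
__XX__
______
10) ______
______
__<_X_
__XXX_
__XX__
______
11) ______
__^___
__X_X_
__XXX_
__XX__
______
12) ______
__X>__
__X_X_
__XXX_
__XX__
______
13) ______
__XX__
__XvX_
__XXX_
__XX__
______
14) ______
__XX__
__<XX_
__XXX_
__XX__
______
15) ______
__XX__
___XX_
__vXX_
__XX__
______
16) ______
__XX__
___XX_
___>X_
__XX__
______
17) ______
__XX__
___^X_
____X_
__XX__
______
18) ______
__XX__
__<_X_
____X_
__XX__
______
19) ______
__^X__
__X_X_
____X_
__XX__
______
20) ______
_<_X__
__X_X_
____X_
__XX__
______
21) _^____
_X_X__
__X_X_
____X_
__XX__
______
22) _X>___
_X_X__
__X_X_
____X_
__XX__
______
23) _XX___
_XvX__
__X_X_
____X_
__XX__
______
24) _XX___
_<XX__
__X_X_
____X_
__XX__
______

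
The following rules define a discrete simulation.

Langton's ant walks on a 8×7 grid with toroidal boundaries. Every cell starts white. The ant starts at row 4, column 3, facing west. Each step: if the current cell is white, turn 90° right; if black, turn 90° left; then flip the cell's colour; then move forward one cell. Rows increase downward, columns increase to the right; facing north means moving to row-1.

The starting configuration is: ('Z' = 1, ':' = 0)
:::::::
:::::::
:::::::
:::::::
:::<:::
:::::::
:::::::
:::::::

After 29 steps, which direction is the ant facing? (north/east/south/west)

north

gen 0: :::::::
:::::::
:::::::
:::::::
:::<:::
:::::::
:::::::
:::::::
gen 1: :::::::
:::::::
:::::::
:::^:::
:::Z:::
:::::::
:::::::
:::::::
gen 2: :::::::
:::::::
:::::::
:::Z>::
:::Z:::
:::::::
:::::::
:::::::
gen 3: :::::::
:::::::
:::::::
:::ZZ::
:::Zv::
:::::::
:::::::
:::::::
gen 4: :::::::
:::::::
:::::::
:::ZZ::
:::<Z::
:::::::
:::::::
:::::::
gen 5: :::::::
:::::::
:::::::
:::ZZ::
::::Z::
:::v:::
:::::::
:::::::
gen 6: :::::::
:::::::
:::::::
:::ZZ::
::::Z::
::<Z:::
:::::::
:::::::
gen 7: :::::::
:::::::
:::::::
:::ZZ::
::^:Z::
::ZZ:::
:::::::
:::::::
gen 8: :::::::
:::::::
:::::::
:::ZZ::
::Z>Z::
::ZZ:::
:::::::
:::::::
gen 9: :::::::
:::::::
:::::::
:::ZZ::
::ZZZ::
::Zv:::
:::::::
:::::::
gen 10: :::::::
:::::::
:::::::
:::ZZ::
::ZZZ::
::Z:>::
:::::::
:::::::
gen 11: :::::::
:::::::
:::::::
:::ZZ::
::ZZZ::
::Z:Z::
::::v::
:::::::
gen 12: :::::::
:::::::
:::::::
:::ZZ::
::ZZZ::
::Z:Z::
:::<Z::
:::::::
gen 13: :::::::
:::::::
:::::::
:::ZZ::
::ZZZ::
::Z^Z::
:::ZZ::
:::::::
gen 14: :::::::
:::::::
:::::::
:::ZZ::
::ZZZ::
::ZZ>::
:::ZZ::
:::::::
gen 15: :::::::
:::::::
:::::::
:::ZZ::
::ZZ^::
::ZZ:::
:::ZZ::
:::::::
gen 16: :::::::
:::::::
:::::::
:::ZZ::
::Z<:::
::ZZ:::
:::ZZ::
:::::::
gen 17: :::::::
:::::::
:::::::
:::ZZ::
::Z::::
::Zv:::
:::ZZ::
:::::::
gen 18: :::::::
:::::::
:::::::
:::ZZ::
::Z::::
::Z:>::
:::ZZ::
:::::::
gen 19: :::::::
:::::::
:::::::
:::ZZ::
::Z::::
::Z:Z::
:::Zv::
:::::::
gen 20: :::::::
:::::::
:::::::
:::ZZ::
::Z::::
::Z:Z::
:::Z:>:
:::::::
gen 21: :::::::
:::::::
:::::::
:::ZZ::
::Z::::
::Z:Z::
:::Z:Z:
:::::v:
gen 22: :::::::
:::::::
:::::::
:::ZZ::
::Z::::
::Z:Z::
:::Z:Z:
::::<Z:
gen 23: :::::::
:::::::
:::::::
:::ZZ::
::Z::::
::Z:Z::
:::Z^Z:
::::ZZ:
gen 24: :::::::
:::::::
:::::::
:::ZZ::
::Z::::
::Z:Z::
:::ZZ>:
::::ZZ:
gen 25: :::::::
:::::::
:::::::
:::ZZ::
::Z::::
::Z:Z^:
:::ZZ::
::::ZZ:
gen 26: :::::::
:::::::
:::::::
:::ZZ::
::Z::::
::Z:ZZ>
:::ZZ::
::::ZZ:
gen 27: :::::::
:::::::
:::::::
:::ZZ::
::Z::::
::Z:ZZZ
:::ZZ:v
::::ZZ:
gen 28: :::::::
:::::::
:::::::
:::ZZ::
::Z::::
::Z:ZZZ
:::ZZ<Z
::::ZZ:
gen 29: :::::::
:::::::
:::::::
:::ZZ::
::Z::::
::Z:Z^Z
:::ZZZZ
::::ZZ:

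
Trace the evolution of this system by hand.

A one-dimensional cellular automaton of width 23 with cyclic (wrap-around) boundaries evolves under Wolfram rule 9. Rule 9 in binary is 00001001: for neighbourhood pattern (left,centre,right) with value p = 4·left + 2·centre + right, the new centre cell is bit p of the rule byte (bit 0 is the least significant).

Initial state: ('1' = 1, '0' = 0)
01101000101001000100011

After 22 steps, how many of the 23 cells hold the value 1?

4

k=0  01101000101001000100011
k=1  01000010000000010001010
k=2  00011000111111000100000
k=3  11010010100000010001111
k=4  00000000001111000101000
k=5  11111111101000010000011
k=6  00000000000011000111010
k=7  11111111111010010100000
k=8  10000000000000000001110
k=9  00111111111111111101000
k=10  10100000000000000000011
k=11  00001111111111111111010
k=12  11101000000000000000000
k=13  10000011111111111111110
k=14  00111010000000000000000
k=15  10100000111111111111111
k=16  00001110100000000000000
k=17  11101000001111111111111
k=18  00000011101000000000000
k=19  11111010000011111111111
k=20  00000000111010000000000
k=21  11111110100000111111111
k=22  00000000001110100000000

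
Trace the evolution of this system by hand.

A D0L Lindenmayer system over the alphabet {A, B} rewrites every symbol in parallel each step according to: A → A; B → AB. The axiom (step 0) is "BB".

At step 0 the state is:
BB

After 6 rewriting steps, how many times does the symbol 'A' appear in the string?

0) BB
1) ABAB
2) AABAAB
3) AAABAAAB
4) AAAABAAAAB
5) AAAAABAAAAAB
6) AAAAAABAAAAAAB

12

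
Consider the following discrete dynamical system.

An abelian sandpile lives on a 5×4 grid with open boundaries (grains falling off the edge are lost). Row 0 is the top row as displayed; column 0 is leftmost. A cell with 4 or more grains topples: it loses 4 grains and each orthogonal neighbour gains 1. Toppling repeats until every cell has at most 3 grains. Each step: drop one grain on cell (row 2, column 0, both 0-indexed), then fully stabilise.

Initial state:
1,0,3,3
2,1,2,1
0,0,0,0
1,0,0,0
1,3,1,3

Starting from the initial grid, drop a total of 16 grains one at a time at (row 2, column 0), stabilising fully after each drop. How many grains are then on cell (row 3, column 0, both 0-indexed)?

0) 1,0,3,3
2,1,2,1
0,0,0,0
1,0,0,0
1,3,1,3
1) 1,0,3,3
2,1,2,1
1,0,0,0
1,0,0,0
1,3,1,3
2) 1,0,3,3
2,1,2,1
2,0,0,0
1,0,0,0
1,3,1,3
3) 1,0,3,3
2,1,2,1
3,0,0,0
1,0,0,0
1,3,1,3
4) 1,0,3,3
3,1,2,1
0,1,0,0
2,0,0,0
1,3,1,3
5) 1,0,3,3
3,1,2,1
1,1,0,0
2,0,0,0
1,3,1,3
6) 1,0,3,3
3,1,2,1
2,1,0,0
2,0,0,0
1,3,1,3
7) 1,0,3,3
3,1,2,1
3,1,0,0
2,0,0,0
1,3,1,3
8) 2,0,3,3
0,2,2,1
1,2,0,0
3,0,0,0
1,3,1,3
9) 2,0,3,3
0,2,2,1
2,2,0,0
3,0,0,0
1,3,1,3
10) 2,0,3,3
0,2,2,1
3,2,0,0
3,0,0,0
1,3,1,3
11) 2,0,3,3
1,2,2,1
1,3,0,0
0,1,0,0
2,3,1,3
12) 2,0,3,3
1,2,2,1
2,3,0,0
0,1,0,0
2,3,1,3
13) 2,0,3,3
1,2,2,1
3,3,0,0
0,1,0,0
2,3,1,3
14) 2,0,3,3
2,3,2,1
1,0,1,0
1,2,0,0
2,3,1,3
15) 2,0,3,3
2,3,2,1
2,0,1,0
1,2,0,0
2,3,1,3
16) 2,0,3,3
2,3,2,1
3,0,1,0
1,2,0,0
2,3,1,3

1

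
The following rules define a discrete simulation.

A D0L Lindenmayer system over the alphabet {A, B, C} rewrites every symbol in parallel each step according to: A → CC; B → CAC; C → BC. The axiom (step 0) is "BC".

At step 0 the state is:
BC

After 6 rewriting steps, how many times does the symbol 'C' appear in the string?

179

t=0: BC
t=1: CACBC
t=2: BCCCBCCACBC
t=3: CACBCBCBCCACBCBCCCBCCACBC
t=4: BCCCBCCACBCCACBCCACBCBCCCBCCACBCCACBCBCBCCACBCBCCCBCCACBC
t=5: CACBCBCBCCACBCBCCCBCCACBCBCCCBCCACBCBCCCBCCACBCCACBCBCBCCA…CBCCCBCCACBCCACBCCACBCBCCCBCCACBCCACBCBCBCCACBCBCCCBCCACBC  (len 129)
t=6: BCCCBCCACBCCACBCCACBCBCCCBCCACBCCACBCBCBCCACBCBCCCBCCACBCC…CBCCCBCCACBCCACBCCACBCBCCCBCCACBCCACBCBCBCCACBCBCCCBCCACBC  (len 293)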